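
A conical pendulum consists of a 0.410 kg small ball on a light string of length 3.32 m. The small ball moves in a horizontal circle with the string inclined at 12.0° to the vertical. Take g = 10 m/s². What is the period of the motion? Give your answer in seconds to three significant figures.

r = L sinθ = 0.6903 m. From T sinθ = mω²r and T cosθ = mg: tanθ = ω²r/g, so ω² = g tanθ / r = g/(L cosθ).
ω = √(g/(L cosθ)) = √(10.0/(3.32 × 0.9781)) = √3.079 = 1.755 rad/s.
Period = 2π/ω = 3.581 s.

3.58 s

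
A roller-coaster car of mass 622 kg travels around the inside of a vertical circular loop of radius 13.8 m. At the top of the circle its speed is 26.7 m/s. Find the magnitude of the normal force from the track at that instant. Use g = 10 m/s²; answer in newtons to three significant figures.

25900 N

At the top, both N and the weight mg point inward (toward the centre), so N + mg = mv²/r.
N = m(v²/r − g) = 622 × ((26.7)²/13.8 − 10.0) = 622 × (51.66 − 10.0) = 622 × 41.66 = 25910 N.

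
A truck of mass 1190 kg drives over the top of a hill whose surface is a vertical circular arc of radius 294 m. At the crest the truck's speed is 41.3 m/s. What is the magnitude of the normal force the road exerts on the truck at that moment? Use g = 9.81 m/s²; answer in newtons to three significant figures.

At the crest the centripetal acceleration points downward (toward the centre of the arc), so mg − N = mv²/r.
N = m(g − v²/r) = 1190 × (9.81 − (41.3)²/294) = 1190 × (9.81 − 5.802) = 1190 × 4.008 = 4770 N.

4770 N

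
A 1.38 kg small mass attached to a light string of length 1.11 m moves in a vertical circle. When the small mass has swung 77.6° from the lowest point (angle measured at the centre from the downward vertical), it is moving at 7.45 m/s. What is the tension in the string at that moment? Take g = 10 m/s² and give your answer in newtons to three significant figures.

Take the radial direction toward the centre of the circle as positive. The component of the weight along the string toward the centre is −mg cos φ (φ measured from the bottom), so Newton's second law along the string gives T − mg cos φ = m v²/r.
cos 77.6° = 0.2147, so T = m(v²/r + g cos φ) = 1.38 × ((7.45)²/1.11 + 10.0 × 0.2147) = 1.38 × (50.00 + (2.147)) = 1.38 × 52.15 = 71.97 N.

72.0 N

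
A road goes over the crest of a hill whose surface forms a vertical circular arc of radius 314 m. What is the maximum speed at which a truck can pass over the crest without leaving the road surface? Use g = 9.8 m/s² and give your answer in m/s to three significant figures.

At the crest the centre of the circle is below the truck, so the net downward (centripetal) force is mg − N = mv²/r.
The truck leaves the road when N → 0, giving v_max = √(g r) = √(9.8 × 314) = 55.47 m/s.

55.5 m/s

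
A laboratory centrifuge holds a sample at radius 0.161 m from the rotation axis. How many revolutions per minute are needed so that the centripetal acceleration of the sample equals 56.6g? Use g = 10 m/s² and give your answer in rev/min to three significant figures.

Require ω²r = 56.6g, so ω = √(56.6 × 10.0/0.161) = 59.29 rad/s.
In rev/min: ω × 60/(2π) = 59.29 × 60/(2π) = 566.2 rev/min.

566 rev/min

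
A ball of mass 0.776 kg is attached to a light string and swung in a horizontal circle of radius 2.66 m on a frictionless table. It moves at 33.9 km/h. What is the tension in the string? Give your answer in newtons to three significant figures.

25.9 N

v = 33.9 km/h = 33.9/3.6 = 9.417 m/s.
The tension is the only horizontal force, so it supplies the full centripetal force: T = m v²/r = 0.776 × (9.417)²/2.66 = 0.776 × 88.67/2.66 = 25.87 N.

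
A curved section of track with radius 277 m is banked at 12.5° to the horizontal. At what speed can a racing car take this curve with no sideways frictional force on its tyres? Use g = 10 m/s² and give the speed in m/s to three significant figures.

24.8 m/s

On a frictionless banked curve, N sinθ = mv²/r and N cosθ = mg, so tanθ = v²/(rg).
v = √(r g tanθ) = √(277 × 10.0 × tan 12.5°) = √(277 × 10.0 × 0.2217) = √614.1 = 24.78 m/s.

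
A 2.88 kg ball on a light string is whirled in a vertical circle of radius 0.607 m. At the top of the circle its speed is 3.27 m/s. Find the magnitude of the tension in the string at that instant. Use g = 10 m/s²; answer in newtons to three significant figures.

21.9 N

At the top, both T and the weight mg point inward (toward the centre), so T + mg = mv²/r.
T = m(v²/r − g) = 2.88 × ((3.27)²/0.607 − 10.0) = 2.88 × (17.62 − 10.0) = 2.88 × 7.616 = 21.93 N.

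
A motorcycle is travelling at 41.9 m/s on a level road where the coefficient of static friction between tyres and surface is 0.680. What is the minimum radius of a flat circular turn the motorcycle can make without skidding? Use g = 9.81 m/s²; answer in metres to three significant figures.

263 m

At the limit, μ_s m g = m v²/r, so r_min = v²/(μ_s g) = (41.9)²/(0.680 × 9.81) = 1756/6.671 = 263.2 m.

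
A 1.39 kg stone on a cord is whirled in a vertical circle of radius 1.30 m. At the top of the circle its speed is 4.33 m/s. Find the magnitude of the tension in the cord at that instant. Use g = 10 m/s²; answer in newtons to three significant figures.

At the top, both T and the weight mg point inward (toward the centre), so T + mg = mv²/r.
T = m(v²/r − g) = 1.39 × ((4.33)²/1.30 − 10.0) = 1.39 × (14.42 − 10.0) = 1.39 × 4.422 = 6.147 N.

6.15 N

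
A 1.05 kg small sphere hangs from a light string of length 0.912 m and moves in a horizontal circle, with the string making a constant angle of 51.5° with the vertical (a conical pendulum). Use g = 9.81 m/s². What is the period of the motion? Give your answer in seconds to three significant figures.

1.51 s

r = L sinθ = 0.7137 m. From T sinθ = mω²r and T cosθ = mg: tanθ = ω²r/g, so ω² = g tanθ / r = g/(L cosθ).
ω = √(g/(L cosθ)) = √(9.81/(0.912 × 0.6225)) = √17.28 = 4.157 rad/s.
Period = 2π/ω = 1.512 s.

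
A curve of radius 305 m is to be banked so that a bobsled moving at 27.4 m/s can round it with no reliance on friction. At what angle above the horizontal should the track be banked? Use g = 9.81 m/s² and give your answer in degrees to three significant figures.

With no friction, the horizontal component of the normal force provides the centripetal force: N sinθ = mv²/r, while N cosθ = mg vertically.
Dividing: tanθ = v²/(r g) = (27.4)²/(305 × 9.81) = 750.8/2992 = 0.2509.
θ = arctan(0.2509) = 14.09°.

14.1°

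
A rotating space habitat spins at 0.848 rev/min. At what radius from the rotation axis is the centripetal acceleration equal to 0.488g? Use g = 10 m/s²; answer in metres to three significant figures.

ω = 0.848 rev/min × 2π/60 = 0.08880 rad/s.
a_c = ω²r = 0.488g ⇒ r = 0.488 × 10.0 / (0.08880)² = 4.880/0.007886 = 618.8 m.

619 m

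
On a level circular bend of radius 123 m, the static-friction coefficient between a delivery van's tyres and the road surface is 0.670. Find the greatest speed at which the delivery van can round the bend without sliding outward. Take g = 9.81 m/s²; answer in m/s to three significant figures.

28.4 m/s

Friction provides the centripetal force on a flat curve. At maximum speed it is at its limiting value: μ_s m g = m v²/r.
Mass cancels: v_max = √(μ_s g r) = √(0.670 × 9.81 × 123) = √808.4 = 28.43 m/s.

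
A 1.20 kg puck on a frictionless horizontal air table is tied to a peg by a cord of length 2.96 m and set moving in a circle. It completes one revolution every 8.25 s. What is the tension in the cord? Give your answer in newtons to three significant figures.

2.06 N

v = 2πr/T = 2π × 2.96/8.25 = 2.254 m/s.
The tension is the only horizontal force, so it supplies the full centripetal force: T = m v²/r = 1.20 × (2.254)²/2.96 = 1.20 × 5.082/2.96 = 2.060 N.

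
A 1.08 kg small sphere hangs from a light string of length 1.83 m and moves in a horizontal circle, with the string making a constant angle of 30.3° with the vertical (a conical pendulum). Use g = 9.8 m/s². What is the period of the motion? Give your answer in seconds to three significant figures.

r = L sinθ = 0.9233 m. From T sinθ = mω²r and T cosθ = mg: tanθ = ω²r/g, so ω² = g tanθ / r = g/(L cosθ).
ω = √(g/(L cosθ)) = √(9.8/(1.83 × 0.8634)) = √6.202 = 2.490 rad/s.
Period = 2π/ω = 2.523 s.

2.52 s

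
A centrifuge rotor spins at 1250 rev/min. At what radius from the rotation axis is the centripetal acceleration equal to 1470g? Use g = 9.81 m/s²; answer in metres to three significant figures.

0.842 m

ω = 1250 rev/min × 2π/60 = 130.9 rad/s.
a_c = ω²r = 1470g ⇒ r = 1470 × 9.81 / (130.9)² = 14420/17130 = 0.8416 m.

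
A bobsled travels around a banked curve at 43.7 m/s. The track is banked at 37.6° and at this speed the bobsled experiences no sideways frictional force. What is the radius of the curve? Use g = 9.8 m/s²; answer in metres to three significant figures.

Frictionless banking: tanθ = v²/(rg), so r = v²/(g tanθ).
r = (43.7)²/(9.8 × tan 37.6°) = 1910/(9.8 × 0.7701) = 1910/7.547 = 253.0 m.

253 m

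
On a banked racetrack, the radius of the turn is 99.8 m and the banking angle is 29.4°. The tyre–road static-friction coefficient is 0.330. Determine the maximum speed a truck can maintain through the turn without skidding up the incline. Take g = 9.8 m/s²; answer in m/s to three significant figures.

32.8 m/s

At the maximum speed, friction acts down the slope at its limiting value f = μN. Radially (horizontal, toward centre): N sinθ + μN cosθ = mv²/r. Vertically: N cosθ − μN sinθ = mg.
Dividing: v² = r g (sinθ + μcosθ)/(cosθ − μsinθ).
sinθ + μcosθ = 0.4909 + 0.330×0.8712 = 0.7784; cosθ − μsinθ = 0.8712 − 0.330×0.4909 = 0.7092.
v² = 99.8 × 9.8 × 0.7784/0.7092 = 1073 m²/s², so v = 32.76 m/s.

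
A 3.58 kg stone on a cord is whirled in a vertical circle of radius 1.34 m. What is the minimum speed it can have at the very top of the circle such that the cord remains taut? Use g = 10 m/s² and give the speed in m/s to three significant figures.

3.66 m/s

At the highest point the centre is directly below, so both the weight and T act inward: T + mg = mv²/r.
At minimum speed T → 0, so mg = mv_min²/r ⇒ v_min = √(g r) = √(10.0 × 1.34) = 3.661 m/s.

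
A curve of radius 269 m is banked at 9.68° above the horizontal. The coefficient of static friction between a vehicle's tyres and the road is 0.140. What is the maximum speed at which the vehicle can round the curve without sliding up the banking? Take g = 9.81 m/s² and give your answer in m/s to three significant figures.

29.0 m/s

At the maximum speed, friction acts down the slope at its limiting value f = μN. Radially (horizontal, toward centre): N sinθ + μN cosθ = mv²/r. Vertically: N cosθ − μN sinθ = mg.
Dividing: v² = r g (sinθ + μcosθ)/(cosθ − μsinθ).
sinθ + μcosθ = 0.1681 + 0.140×0.9858 = 0.3062; cosθ − μsinθ = 0.9858 − 0.140×0.1681 = 0.9622.
v² = 269 × 9.81 × 0.3062/0.9622 = 839.6 m²/s², so v = 28.98 m/s.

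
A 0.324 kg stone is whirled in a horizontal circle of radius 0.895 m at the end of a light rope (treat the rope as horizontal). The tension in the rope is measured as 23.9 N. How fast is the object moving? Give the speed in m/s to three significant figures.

8.13 m/s

T = m v²/r ⇒ v = √(T r / m) = √(23.9 × 0.895 / 0.324) = √66.02 = 8.125 m/s.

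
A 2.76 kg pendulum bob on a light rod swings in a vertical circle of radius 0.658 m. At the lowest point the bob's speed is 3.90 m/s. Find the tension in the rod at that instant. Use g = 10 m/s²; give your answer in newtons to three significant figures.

At the lowest point, T points up (toward the centre) and the weight mg points down (away from the centre), so the net inward force is T − mg = mv²/r.
T = m(v²/r + g) = 2.76 × ((3.90)²/0.658 + 10.0) = 2.76 × (23.12 + 10.0) = 2.76 × 33.12 = 91.40 N.

91.4 N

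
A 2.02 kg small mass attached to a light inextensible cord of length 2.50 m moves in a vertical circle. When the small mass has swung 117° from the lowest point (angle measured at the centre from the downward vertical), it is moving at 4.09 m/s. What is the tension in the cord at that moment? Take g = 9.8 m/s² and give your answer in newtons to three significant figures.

Take the radial direction toward the centre of the circle as positive. The component of the weight along the string toward the centre is −mg cos φ (φ measured from the bottom), so Newton's second law along the string gives T − mg cos φ = m v²/r.
cos 117° = -0.4540, so T = m(v²/r + g cos φ) = 2.02 × ((4.09)²/2.50 + 9.8 × -0.4540) = 2.02 × (6.691 + (-4.449)) = 2.02 × 2.242 = 4.529 N.

4.53 N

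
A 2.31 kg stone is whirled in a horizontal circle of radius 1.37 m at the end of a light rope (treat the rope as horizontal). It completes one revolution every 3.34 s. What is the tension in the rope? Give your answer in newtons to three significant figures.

11.2 N

v = 2πr/T = 2π × 1.37/3.34 = 2.577 m/s.
The tension is the only horizontal force, so it supplies the full centripetal force: T = m v²/r = 2.31 × (2.577)²/1.37 = 2.31 × 6.642/1.37 = 11.20 N.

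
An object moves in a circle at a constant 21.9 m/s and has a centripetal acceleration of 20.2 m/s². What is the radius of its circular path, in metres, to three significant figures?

23.7 m

a_c = v²/r ⇒ r = v²/a_c = (21.9)²/20.2 = 479.6/20.2 = 23.74 m.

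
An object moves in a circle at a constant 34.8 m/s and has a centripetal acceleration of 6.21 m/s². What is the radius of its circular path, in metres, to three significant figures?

195 m

a_c = v²/r ⇒ r = v²/a_c = (34.8)²/6.21 = 1211/6.21 = 195.0 m.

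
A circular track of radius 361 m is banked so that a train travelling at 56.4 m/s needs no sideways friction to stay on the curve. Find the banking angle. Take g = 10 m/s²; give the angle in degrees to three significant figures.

For a frictionless banked turn: horizontally N sinθ = mv²/r and vertically N cosθ = mg.
Dividing: tanθ = v²/(r g) = (56.4)²/(361 × 10.0) = 3181/3610 = 0.8812.
θ = arctan(0.8812) = 41.38°.

41.4°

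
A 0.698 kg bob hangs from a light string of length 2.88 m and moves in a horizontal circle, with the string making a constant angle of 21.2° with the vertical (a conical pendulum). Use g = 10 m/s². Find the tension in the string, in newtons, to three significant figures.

7.49 N

Vertically the bob has no acceleration, so T cosθ = mg.
T = mg/cosθ = 0.698 × 10.0 / cos 21.2° = 6.980/0.9323 = 7.487 N.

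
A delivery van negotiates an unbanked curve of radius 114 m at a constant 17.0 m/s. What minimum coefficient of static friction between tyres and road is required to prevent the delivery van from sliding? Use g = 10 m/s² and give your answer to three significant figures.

Friction provides the centripetal force: μ_s m g = m v²/r, so μ_s = v²/(g r) = (17.00)²/(10.0 × 114) = 289.0/1140 = 0.2535.

0.254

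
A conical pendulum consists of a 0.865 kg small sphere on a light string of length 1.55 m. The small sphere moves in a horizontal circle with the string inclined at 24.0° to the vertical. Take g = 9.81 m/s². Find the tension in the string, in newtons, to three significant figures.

9.29 N

Vertically the bob has no acceleration, so T cosθ = mg.
T = mg/cosθ = 0.865 × 9.81 / cos 24.0° = 8.486/0.9135 = 9.289 N.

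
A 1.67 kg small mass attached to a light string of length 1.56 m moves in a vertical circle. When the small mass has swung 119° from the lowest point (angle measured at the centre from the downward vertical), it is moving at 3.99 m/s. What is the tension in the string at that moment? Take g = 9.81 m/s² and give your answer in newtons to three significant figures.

Take the radial direction toward the centre of the circle as positive. The component of the weight along the string toward the centre is −mg cos φ (φ measured from the bottom), so Newton's second law along the string gives T − mg cos φ = m v²/r.
cos 119° = -0.4848, so T = m(v²/r + g cos φ) = 1.67 × ((3.99)²/1.56 + 9.81 × -0.4848) = 1.67 × (10.21 + (-4.756)) = 1.67 × 5.449 = 9.100 N.

9.10 N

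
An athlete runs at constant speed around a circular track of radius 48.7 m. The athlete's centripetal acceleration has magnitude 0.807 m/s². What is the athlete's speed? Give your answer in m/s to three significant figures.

a_c = v²/r ⇒ v = √(a_c · r) = √(0.807 × 48.7) = √39.30 = 6.269 m/s.

6.27 m/s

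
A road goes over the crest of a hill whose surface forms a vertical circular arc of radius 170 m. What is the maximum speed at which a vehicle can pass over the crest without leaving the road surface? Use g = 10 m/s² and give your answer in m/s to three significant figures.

At the crest the centre of the circle is below the vehicle, so the net downward (centripetal) force is mg − N = mv²/r.
The vehicle leaves the road when N → 0, giving v_max = √(g r) = √(10.0 × 170) = 41.23 m/s.

41.2 m/s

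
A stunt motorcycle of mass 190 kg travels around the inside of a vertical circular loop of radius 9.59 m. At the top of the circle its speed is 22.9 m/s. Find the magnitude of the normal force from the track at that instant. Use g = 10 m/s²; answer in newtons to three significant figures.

At the top, both N and the weight mg point inward (toward the centre), so N + mg = mv²/r.
N = m(v²/r − g) = 190 × ((22.9)²/9.59 − 10.0) = 190 × (54.68 − 10.0) = 190 × 44.68 = 8490 N.

8490 N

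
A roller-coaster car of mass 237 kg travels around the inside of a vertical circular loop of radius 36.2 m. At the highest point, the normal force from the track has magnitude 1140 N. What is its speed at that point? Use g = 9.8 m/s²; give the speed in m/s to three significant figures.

23.0 m/s

At the top, N + mg = mv²/r, so v = √(r(N/m + g)) = √(36.2 × (1140/237 + 9.8)) = √(36.2 × 14.61) = √528.9 = 23.00 m/s.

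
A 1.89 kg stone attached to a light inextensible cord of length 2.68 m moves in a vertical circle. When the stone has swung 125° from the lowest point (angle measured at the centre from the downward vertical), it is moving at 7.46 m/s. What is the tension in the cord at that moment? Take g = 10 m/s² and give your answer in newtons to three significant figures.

28.4 N

Take the radial direction toward the centre of the circle as positive. The component of the weight along the string toward the centre is −mg cos φ (φ measured from the bottom), so Newton's second law along the string gives T − mg cos φ = m v²/r.
cos 125° = -0.5736, so T = m(v²/r + g cos φ) = 1.89 × ((7.46)²/2.68 + 10.0 × -0.5736) = 1.89 × (20.77 + (-5.736)) = 1.89 × 15.03 = 28.41 N.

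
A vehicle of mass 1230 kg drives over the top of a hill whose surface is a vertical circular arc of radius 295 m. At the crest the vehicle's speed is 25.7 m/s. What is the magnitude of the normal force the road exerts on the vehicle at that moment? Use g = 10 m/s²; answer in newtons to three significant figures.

At the crest the centripetal acceleration points downward (toward the centre of the arc), so mg − N = mv²/r.
N = m(g − v²/r) = 1230 × (10.0 − (25.7)²/295) = 1230 × (10.0 − 2.239) = 1230 × 7.761 = 9546 N.

9550 N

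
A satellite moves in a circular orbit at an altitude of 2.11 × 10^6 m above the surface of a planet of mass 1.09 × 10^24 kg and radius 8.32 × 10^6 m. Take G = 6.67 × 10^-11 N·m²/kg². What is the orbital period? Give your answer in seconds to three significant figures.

24800 s

r = R + h = 8.32 × 10^6 + 2.11 × 10^6 = 1.043 × 10^7 m. Gravity provides the centripetal force: G M m / r² = m v² / r ⇒ v = √(GM/r) = 2640 m/s.
T = 2πr/v = 2π × 1.043 × 10^7 / 2640 = 24820 s.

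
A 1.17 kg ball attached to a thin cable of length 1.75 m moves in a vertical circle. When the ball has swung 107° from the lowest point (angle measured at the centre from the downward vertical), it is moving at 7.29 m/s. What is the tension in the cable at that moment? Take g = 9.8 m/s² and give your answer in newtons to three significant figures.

Take the radial direction toward the centre of the circle as positive. The component of the weight along the string toward the centre is −mg cos φ (φ measured from the bottom), so Newton's second law along the string gives T − mg cos φ = m v²/r.
cos 107° = -0.2924, so T = m(v²/r + g cos φ) = 1.17 × ((7.29)²/1.75 + 9.8 × -0.2924) = 1.17 × (30.37 + (-2.865)) = 1.17 × 27.50 = 32.18 N.

32.2 N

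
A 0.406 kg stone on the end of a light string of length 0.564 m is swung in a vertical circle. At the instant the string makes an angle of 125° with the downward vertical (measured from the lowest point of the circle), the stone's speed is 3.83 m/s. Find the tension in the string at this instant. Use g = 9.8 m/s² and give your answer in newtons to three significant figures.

8.28 N

Take the radial direction toward the centre of the circle as positive. The component of the weight along the string toward the centre is −mg cos φ (φ measured from the bottom), so Newton's second law along the string gives T − mg cos φ = m v²/r.
cos 125° = -0.5736, so T = m(v²/r + g cos φ) = 0.406 × ((3.83)²/0.564 + 9.8 × -0.5736) = 0.406 × (26.01 + (-5.621)) = 0.406 × 20.39 = 8.277 N.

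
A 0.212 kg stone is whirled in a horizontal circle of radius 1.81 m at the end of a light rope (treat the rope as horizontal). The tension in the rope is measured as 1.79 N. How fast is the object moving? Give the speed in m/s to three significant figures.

3.91 m/s

T = m v²/r ⇒ v = √(T r / m) = √(1.79 × 1.81 / 0.212) = √15.28 = 3.909 m/s.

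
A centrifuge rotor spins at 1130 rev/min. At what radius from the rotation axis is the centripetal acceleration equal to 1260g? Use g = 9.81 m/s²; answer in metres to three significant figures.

0.883 m

ω = 1130 rev/min × 2π/60 = 118.3 rad/s.
a_c = ω²r = 1260g ⇒ r = 1260 × 9.81 / (118.3)² = 12360/14000 = 0.8827 m.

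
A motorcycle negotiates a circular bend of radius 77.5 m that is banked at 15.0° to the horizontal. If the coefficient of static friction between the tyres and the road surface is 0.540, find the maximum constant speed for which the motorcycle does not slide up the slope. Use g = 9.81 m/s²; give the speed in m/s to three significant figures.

At the maximum speed, friction acts down the slope at its limiting value f = μN. Radially (horizontal, toward centre): N sinθ + μN cosθ = mv²/r. Vertically: N cosθ − μN sinθ = mg.
Dividing: v² = r g (sinθ + μcosθ)/(cosθ − μsinθ).
sinθ + μcosθ = 0.2588 + 0.540×0.9659 = 0.7804; cosθ − μsinθ = 0.9659 − 0.540×0.2588 = 0.8262.
v² = 77.5 × 9.81 × 0.7804/0.8262 = 718.2 m²/s², so v = 26.80 m/s.

26.8 m/s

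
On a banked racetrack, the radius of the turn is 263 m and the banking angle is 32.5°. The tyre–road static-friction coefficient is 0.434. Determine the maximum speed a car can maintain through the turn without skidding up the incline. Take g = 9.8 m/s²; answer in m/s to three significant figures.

At the maximum speed, friction acts down the slope at its limiting value f = μN. Radially (horizontal, toward centre): N sinθ + μN cosθ = mv²/r. Vertically: N cosθ − μN sinθ = mg.
Dividing: v² = r g (sinθ + μcosθ)/(cosθ − μsinθ).
sinθ + μcosθ = 0.5373 + 0.434×0.8434 = 0.9033; cosθ − μsinθ = 0.8434 − 0.434×0.5373 = 0.6102.
v² = 263 × 9.8 × 0.9033/0.6102 = 3816 m²/s², so v = 61.77 m/s.

61.8 m/s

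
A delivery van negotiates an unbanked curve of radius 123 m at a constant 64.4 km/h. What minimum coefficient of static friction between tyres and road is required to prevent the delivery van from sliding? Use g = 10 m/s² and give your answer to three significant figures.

v = 64.4/3.6 = 17.89 m/s.
Friction provides the centripetal force: μ_s m g = m v²/r, so μ_s = v²/(g r) = (17.89)²/(10.0 × 123) = 320.0/1230 = 0.2602.

0.260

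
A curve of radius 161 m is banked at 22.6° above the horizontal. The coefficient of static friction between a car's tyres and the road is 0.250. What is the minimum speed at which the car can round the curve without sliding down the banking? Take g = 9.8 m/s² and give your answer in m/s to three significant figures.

15.4 m/s

At the minimum speed, friction acts up the slope at its limiting value f = μN. Radially (horizontal, toward centre): N sinθ − μN cosθ = mv²/r. Vertically: N cosθ + μN sinθ = mg.
Dividing: v² = r g (sinθ − μcosθ)/(cosθ + μsinθ).
sinθ − μcosθ = 0.3843 − 0.250×0.9232 = 0.1535; cosθ + μsinθ = 0.9232 + 0.250×0.3843 = 1.019.
v² = 161 × 9.8 × 0.1535/1.019 = 237.6 m²/s², so v = 15.41 m/s.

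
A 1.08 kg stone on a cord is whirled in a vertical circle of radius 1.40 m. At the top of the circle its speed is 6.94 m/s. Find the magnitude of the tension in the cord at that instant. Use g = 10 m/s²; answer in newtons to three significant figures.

26.4 N

At the top, both T and the weight mg point inward (toward the centre), so T + mg = mv²/r.
T = m(v²/r − g) = 1.08 × ((6.94)²/1.40 − 10.0) = 1.08 × (34.40 − 10.0) = 1.08 × 24.40 = 26.35 N.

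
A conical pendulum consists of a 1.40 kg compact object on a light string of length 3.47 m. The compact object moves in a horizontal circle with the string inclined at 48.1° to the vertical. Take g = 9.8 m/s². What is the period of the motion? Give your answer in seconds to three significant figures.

3.06 s

r = L sinθ = 2.583 m. From T sinθ = mω²r and T cosθ = mg: tanθ = ω²r/g, so ω² = g tanθ / r = g/(L cosθ).
ω = √(g/(L cosθ)) = √(9.8/(3.47 × 0.6678)) = √4.229 = 2.056 rad/s.
Period = 2π/ω = 3.055 s.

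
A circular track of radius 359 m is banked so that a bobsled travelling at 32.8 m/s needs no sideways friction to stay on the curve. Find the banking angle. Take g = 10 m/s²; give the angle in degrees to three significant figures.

With no friction, the horizontal component of the normal force provides the centripetal force: N sinθ = mv²/r, while N cosθ = mg vertically.
Dividing: tanθ = v²/(r g) = (32.8)²/(359 × 10.0) = 1076/3590 = 0.2997.
θ = arctan(0.2997) = 16.68°.

16.7°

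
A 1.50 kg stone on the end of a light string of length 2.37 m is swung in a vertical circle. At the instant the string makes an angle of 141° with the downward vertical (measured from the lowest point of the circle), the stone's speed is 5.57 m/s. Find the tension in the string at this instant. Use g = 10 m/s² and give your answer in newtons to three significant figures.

Take the radial direction toward the centre of the circle as positive. The component of the weight along the string toward the centre is −mg cos φ (φ measured from the bottom), so Newton's second law along the string gives T − mg cos φ = m v²/r.
cos 141° = -0.7771, so T = m(v²/r + g cos φ) = 1.50 × ((5.57)²/2.37 + 10.0 × -0.7771) = 1.50 × (13.09 + (-7.771)) = 1.50 × 5.319 = 7.979 N.

7.98 N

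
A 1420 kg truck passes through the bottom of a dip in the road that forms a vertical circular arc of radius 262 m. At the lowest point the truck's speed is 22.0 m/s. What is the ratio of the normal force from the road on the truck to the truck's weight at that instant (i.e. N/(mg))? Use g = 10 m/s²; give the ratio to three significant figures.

At the bottom, N − mg = mv²/r, so N = m(v²/r + g) and N/(mg) = v²/(rg) + 1 = (22.0)²/(262 × 10.0) + 1 = 0.1847 + 1 = 1.185.

1.18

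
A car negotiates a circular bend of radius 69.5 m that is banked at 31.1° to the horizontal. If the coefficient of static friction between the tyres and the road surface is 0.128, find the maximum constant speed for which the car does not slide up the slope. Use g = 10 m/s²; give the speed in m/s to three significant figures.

At the maximum speed, friction acts down the slope at its limiting value f = μN. Radially (horizontal, toward centre): N sinθ + μN cosθ = mv²/r. Vertically: N cosθ − μN sinθ = mg.
Dividing: v² = r g (sinθ + μcosθ)/(cosθ − μsinθ).
sinθ + μcosθ = 0.5165 + 0.128×0.8563 = 0.6261; cosθ − μsinθ = 0.8563 − 0.128×0.5165 = 0.7902.
v² = 69.5 × 10.0 × 0.6261/0.7902 = 550.7 m²/s², so v = 23.47 m/s.

23.5 m/s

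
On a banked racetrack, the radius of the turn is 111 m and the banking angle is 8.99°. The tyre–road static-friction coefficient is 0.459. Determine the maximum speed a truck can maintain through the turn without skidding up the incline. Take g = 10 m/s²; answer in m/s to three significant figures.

At the maximum speed, friction acts down the slope at its limiting value f = μN. Radially (horizontal, toward centre): N sinθ + μN cosθ = mv²/r. Vertically: N cosθ − μN sinθ = mg.
Dividing: v² = r g (sinθ + μcosθ)/(cosθ − μsinθ).
sinθ + μcosθ = 0.1563 + 0.459×0.9877 = 0.6096; cosθ − μsinθ = 0.9877 − 0.459×0.1563 = 0.9160.
v² = 111 × 10.0 × 0.6096/0.9160 = 738.7 m²/s², so v = 27.18 m/s.

27.2 m/s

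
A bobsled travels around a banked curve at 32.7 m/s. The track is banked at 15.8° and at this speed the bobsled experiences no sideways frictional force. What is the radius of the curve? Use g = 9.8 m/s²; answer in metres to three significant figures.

386 m

Frictionless banking: tanθ = v²/(rg), so r = v²/(g tanθ).
r = (32.7)²/(9.8 × tan 15.8°) = 1069/(9.8 × 0.2830) = 1069/2.773 = 385.6 m.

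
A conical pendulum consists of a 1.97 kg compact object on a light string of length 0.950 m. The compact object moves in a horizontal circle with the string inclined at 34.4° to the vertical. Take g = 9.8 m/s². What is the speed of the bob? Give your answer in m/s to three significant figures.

1.90 m/s

The radius of the circle is r = L sinθ = 0.950 × sin 34.4° = 0.5367 m.
Horizontally T sinθ = mv²/r and vertically T cosθ = mg, so tanθ = v²/(rg).
v = √(r g tanθ) = √(0.5367 × 9.8 × 0.6847) = √3.601 = 1.898 m/s.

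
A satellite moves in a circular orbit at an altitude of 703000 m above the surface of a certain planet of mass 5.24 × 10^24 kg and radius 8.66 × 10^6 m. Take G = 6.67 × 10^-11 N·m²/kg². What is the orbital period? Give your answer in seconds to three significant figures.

r = R + h = 8.66 × 10^6 + 703000 = 9.363 × 10^6 m. Gravity provides the centripetal force: G M m / r² = m v² / r ⇒ v = √(GM/r) = 6110 m/s.
T = 2πr/v = 2π × 9.363 × 10^6 / 6110 = 9629 s.

9630 s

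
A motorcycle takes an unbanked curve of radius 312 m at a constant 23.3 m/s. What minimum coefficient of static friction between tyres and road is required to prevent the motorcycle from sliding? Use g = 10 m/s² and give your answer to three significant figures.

0.174

Friction provides the centripetal force: μ_s m g = m v²/r, so μ_s = v²/(g r) = (23.30)²/(10.0 × 312) = 542.9/3120 = 0.1740.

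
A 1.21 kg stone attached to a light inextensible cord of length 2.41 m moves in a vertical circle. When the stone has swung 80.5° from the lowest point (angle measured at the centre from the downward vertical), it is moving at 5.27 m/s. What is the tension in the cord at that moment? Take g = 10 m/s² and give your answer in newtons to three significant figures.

15.9 N

Take the radial direction toward the centre of the circle as positive. The component of the weight along the string toward the centre is −mg cos φ (φ measured from the bottom), so Newton's second law along the string gives T − mg cos φ = m v²/r.
cos 80.5° = 0.1650, so T = m(v²/r + g cos φ) = 1.21 × ((5.27)²/2.41 + 10.0 × 0.1650) = 1.21 × (11.52 + (1.650)) = 1.21 × 13.17 = 15.94 N.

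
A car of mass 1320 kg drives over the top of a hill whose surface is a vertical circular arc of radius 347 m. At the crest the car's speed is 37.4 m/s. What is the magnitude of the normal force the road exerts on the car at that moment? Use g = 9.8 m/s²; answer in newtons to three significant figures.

At the crest the centripetal acceleration points downward (toward the centre of the arc), so mg − N = mv²/r.
N = m(g − v²/r) = 1320 × (9.8 − (37.4)²/347) = 1320 × (9.8 − 4.031) = 1320 × 5.769 = 7615 N.

7620 N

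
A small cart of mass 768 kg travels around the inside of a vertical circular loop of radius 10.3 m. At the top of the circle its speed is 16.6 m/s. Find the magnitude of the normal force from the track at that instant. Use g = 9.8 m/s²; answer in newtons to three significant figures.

13000 N

At the top, both N and the weight mg point inward (toward the centre), so N + mg = mv²/r.
N = m(v²/r − g) = 768 × ((16.6)²/10.3 − 9.8) = 768 × (26.75 − 9.8) = 768 × 16.95 = 13020 N.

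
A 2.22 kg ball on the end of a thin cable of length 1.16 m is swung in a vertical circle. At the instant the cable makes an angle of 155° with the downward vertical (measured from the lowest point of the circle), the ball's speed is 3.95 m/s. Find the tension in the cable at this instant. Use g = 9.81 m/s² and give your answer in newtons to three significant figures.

10.1 N

Take the radial direction toward the centre of the circle as positive. The component of the weight along the string toward the centre is −mg cos φ (φ measured from the bottom), so Newton's second law along the string gives T − mg cos φ = m v²/r.
cos 155° = -0.9063, so T = m(v²/r + g cos φ) = 2.22 × ((3.95)²/1.16 + 9.81 × -0.9063) = 2.22 × (13.45 + (-8.891)) = 2.22 × 4.560 = 10.12 N.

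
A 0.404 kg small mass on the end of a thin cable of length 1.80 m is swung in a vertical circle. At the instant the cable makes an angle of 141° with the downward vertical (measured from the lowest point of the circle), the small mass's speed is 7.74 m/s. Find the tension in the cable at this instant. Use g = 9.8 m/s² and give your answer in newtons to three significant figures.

Take the radial direction toward the centre of the circle as positive. The component of the weight along the string toward the centre is −mg cos φ (φ measured from the bottom), so Newton's second law along the string gives T − mg cos φ = m v²/r.
cos 141° = -0.7771, so T = m(v²/r + g cos φ) = 0.404 × ((7.74)²/1.80 + 9.8 × -0.7771) = 0.404 × (33.28 + (-7.616)) = 0.404 × 25.67 = 10.37 N.

10.4 N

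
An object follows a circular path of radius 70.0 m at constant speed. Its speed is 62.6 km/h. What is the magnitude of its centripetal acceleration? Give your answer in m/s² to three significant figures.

4.32 m/s²

v = 62.6 km/h = 62.6/3.6 = 17.39 m/s.
a_c = v²/r = (17.39)²/70.0 = 302.4/70.0 = 4.320 m/s².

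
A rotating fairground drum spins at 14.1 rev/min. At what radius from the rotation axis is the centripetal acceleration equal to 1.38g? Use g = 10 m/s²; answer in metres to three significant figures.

6.33 m

ω = 14.1 rev/min × 2π/60 = 1.477 rad/s.
a_c = ω²r = 1.38g ⇒ r = 1.38 × 10.0 / (1.477)² = 13.80/2.180 = 6.330 m.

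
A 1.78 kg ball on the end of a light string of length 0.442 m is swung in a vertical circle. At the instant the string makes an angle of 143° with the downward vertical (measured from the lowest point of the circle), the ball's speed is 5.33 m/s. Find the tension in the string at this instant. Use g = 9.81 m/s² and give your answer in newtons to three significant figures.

Take the radial direction toward the centre of the circle as positive. The component of the weight along the string toward the centre is −mg cos φ (φ measured from the bottom), so Newton's second law along the string gives T − mg cos φ = m v²/r.
cos 143° = -0.7986, so T = m(v²/r + g cos φ) = 1.78 × ((5.33)²/0.442 + 9.81 × -0.7986) = 1.78 × (64.27 + (-7.835)) = 1.78 × 56.44 = 100.5 N.

100 N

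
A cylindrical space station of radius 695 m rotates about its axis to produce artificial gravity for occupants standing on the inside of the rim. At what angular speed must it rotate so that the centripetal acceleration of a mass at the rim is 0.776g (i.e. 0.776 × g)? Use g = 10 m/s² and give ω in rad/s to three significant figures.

Centripetal acceleration a_c = ω²r. Setting ω²r = 0.776g:
ω = √(0.776g / r) = √(0.776 × 10.0 / 695) = √0.01117 = 0.1057 rad/s.

0.106 rad/s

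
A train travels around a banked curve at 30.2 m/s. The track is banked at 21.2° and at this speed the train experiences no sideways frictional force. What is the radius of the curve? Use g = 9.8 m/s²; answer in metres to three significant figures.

240 m

Frictionless banking: tanθ = v²/(rg), so r = v²/(g tanθ).
r = (30.2)²/(9.8 × tan 21.2°) = 912.0/(9.8 × 0.3879) = 912.0/3.801 = 239.9 m.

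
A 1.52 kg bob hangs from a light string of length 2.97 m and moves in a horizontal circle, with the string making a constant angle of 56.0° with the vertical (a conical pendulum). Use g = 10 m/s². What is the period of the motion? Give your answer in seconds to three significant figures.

2.56 s

r = L sinθ = 2.462 m. From T sinθ = mω²r and T cosθ = mg: tanθ = ω²r/g, so ω² = g tanθ / r = g/(L cosθ).
ω = √(g/(L cosθ)) = √(10.0/(2.97 × 0.5592)) = √6.021 = 2.454 rad/s.
Period = 2π/ω = 2.561 s.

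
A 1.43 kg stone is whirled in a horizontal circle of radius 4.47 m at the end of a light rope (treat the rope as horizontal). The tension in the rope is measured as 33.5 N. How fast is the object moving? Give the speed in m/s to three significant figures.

10.2 m/s

T = m v²/r ⇒ v = √(T r / m) = √(33.5 × 4.47 / 1.43) = √104.7 = 10.23 m/s.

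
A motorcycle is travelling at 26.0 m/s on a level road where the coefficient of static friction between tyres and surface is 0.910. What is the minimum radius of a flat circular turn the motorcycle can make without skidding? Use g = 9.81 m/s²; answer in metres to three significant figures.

At the limit, μ_s m g = m v²/r, so r_min = v²/(μ_s g) = (26.0)²/(0.910 × 9.81) = 676.0/8.927 = 75.72 m.

75.7 m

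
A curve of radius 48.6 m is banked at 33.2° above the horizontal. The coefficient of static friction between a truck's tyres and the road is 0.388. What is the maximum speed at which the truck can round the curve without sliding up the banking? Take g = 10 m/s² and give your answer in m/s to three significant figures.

At the maximum speed, friction acts down the slope at its limiting value f = μN. Radially (horizontal, toward centre): N sinθ + μN cosθ = mv²/r. Vertically: N cosθ − μN sinθ = mg.
Dividing: v² = r g (sinθ + μcosθ)/(cosθ − μsinθ).
sinθ + μcosθ = 0.5476 + 0.388×0.8368 = 0.8722; cosθ − μsinθ = 0.8368 − 0.388×0.5476 = 0.6243.
v² = 48.6 × 10.0 × 0.8722/0.6243 = 679.0 m²/s², so v = 26.06 m/s.

26.1 m/s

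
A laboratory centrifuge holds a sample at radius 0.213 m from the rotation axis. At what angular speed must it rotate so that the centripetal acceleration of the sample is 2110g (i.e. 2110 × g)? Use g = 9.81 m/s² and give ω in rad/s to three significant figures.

Centripetal acceleration a_c = ω²r. Setting ω²r = 2110g:
ω = √(2110g / r) = √(2110 × 9.81 / 0.213) = √97180 = 311.7 rad/s.

312 rad/s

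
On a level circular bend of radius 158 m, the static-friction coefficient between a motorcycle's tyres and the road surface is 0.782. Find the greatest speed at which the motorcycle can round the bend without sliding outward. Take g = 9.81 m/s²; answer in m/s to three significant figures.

On a flat curve, static friction is the only horizontal force, so it must supply the full centripetal force: μ_s m g = m v²/r.
Mass cancels: v_max = √(μ_s g r) = √(0.782 × 9.81 × 158) = √1212 = 34.82 m/s.

34.8 m/s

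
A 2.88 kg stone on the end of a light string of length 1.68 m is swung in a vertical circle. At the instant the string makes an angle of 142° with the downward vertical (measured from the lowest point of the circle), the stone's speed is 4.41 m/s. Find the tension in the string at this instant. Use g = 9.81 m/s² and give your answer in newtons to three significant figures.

Take the radial direction toward the centre of the circle as positive. The component of the weight along the string toward the centre is −mg cos φ (φ measured from the bottom), so Newton's second law along the string gives T − mg cos φ = m v²/r.
cos 142° = -0.7880, so T = m(v²/r + g cos φ) = 2.88 × ((4.41)²/1.68 + 9.81 × -0.7880) = 2.88 × (11.58 + (-7.730)) = 2.88 × 3.846 = 11.08 N.

11.1 N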